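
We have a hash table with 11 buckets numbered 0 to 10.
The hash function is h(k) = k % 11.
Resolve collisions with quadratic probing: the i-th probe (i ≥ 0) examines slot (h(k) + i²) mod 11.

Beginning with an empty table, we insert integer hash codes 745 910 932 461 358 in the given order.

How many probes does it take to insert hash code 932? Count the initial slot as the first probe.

745 hashes to 8; slot 8 is free -> place at 8.
910 hashes to 8; 8 taken -> place at 9.
932 hashes to 8; 8,9 taken -> place at 1.
461 hashes to 10; slot 10 is free -> place at 10.
358 hashes to 6; slot 6 is free -> place at 6.
Table: [., 932, ., ., ., ., 358, ., 745, 910, 461]

3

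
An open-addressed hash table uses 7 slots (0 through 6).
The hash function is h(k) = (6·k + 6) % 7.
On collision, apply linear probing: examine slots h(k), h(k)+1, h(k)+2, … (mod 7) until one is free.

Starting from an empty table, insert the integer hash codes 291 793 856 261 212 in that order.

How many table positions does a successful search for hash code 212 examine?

291: h=2 -> slot 2
793: h=4 -> slot 4
856: h=4, probe 4,5 -> slot 5
261: h=4, probe 4,5,6 -> slot 6
212: h=4, probe 4,5,6,0 -> slot 0
Table: [212, ., 291, ., 793, 856, 261]
Lookup 212: h=4, probe 4,5,6,0 → found at 0.

4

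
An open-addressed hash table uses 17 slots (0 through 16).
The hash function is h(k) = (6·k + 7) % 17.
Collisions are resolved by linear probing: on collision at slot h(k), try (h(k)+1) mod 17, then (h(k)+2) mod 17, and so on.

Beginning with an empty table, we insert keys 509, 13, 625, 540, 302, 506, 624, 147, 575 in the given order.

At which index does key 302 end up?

509: h=1 => slot 1
13: h=0 => slot 0
625: h=0, probe 0,1,2 => slot 2
540: h=0, probe 0,1,2,3 => slot 3
302: h=0, probe 0,1,2,3,4 => slot 4
506: h=0, probe 0,1,2,3,4,5 => slot 5
624: h=11 => slot 11
147: h=5, probe 5,6 => slot 6
575: h=6, probe 6,7 => slot 7
Table: [13, 509, 625, 540, 302, 506, 147, 575, _, _, _, 624, _, _, _, _, _]

4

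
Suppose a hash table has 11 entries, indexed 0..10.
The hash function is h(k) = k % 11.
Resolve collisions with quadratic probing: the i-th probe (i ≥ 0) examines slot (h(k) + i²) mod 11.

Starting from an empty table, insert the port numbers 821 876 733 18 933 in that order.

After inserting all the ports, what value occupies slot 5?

18

Insert 821: h=7, slot 7 empty => index 7.
Insert 876: h=7, slot 7 occupied => index 8.
Insert 733: h=7, slots 7,8 occupied => index 0.
Insert 18: h=7, slots 7,8,0 occupied => index 5.
Insert 933: h=9, slot 9 empty => index 9.
Table: [733, _, _, _, _, 18, _, 821, 876, 933, _]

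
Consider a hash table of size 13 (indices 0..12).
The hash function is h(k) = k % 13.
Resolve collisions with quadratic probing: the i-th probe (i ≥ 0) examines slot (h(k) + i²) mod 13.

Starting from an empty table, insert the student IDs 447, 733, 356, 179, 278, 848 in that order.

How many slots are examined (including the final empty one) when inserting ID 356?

3

447 hashes to 5; slot 5 is free => place at 5.
733 hashes to 5; 5 taken => place at 6.
356 hashes to 5; 5,6 taken => place at 9.
179 hashes to 10; slot 10 is free => place at 10.
278 hashes to 5; 5,6,9 taken => place at 1.
848 hashes to 3; slot 3 is free => place at 3.
Table: [—, 278, —, 848, —, 447, 733, —, —, 356, 179, —, —]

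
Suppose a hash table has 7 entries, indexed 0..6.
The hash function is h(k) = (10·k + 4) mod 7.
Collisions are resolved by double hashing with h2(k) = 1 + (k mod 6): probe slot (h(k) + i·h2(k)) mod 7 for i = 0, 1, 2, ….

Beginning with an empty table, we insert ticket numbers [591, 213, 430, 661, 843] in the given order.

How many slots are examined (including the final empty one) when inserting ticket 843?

3

Insert 591: h=6, slot 6 empty → index 6.
Insert 213: h=6, h2=4, slot 6 occupied → index 3.
Insert 430: h=6, h2=5, slot 6 occupied → index 4.
Insert 661: h=6, h2=2, slot 6 occupied → index 1.
Insert 843: h=6, h2=4, slots 6,3 occupied → index 0.
Table: [843, 661, ∅, 213, 430, ∅, 591]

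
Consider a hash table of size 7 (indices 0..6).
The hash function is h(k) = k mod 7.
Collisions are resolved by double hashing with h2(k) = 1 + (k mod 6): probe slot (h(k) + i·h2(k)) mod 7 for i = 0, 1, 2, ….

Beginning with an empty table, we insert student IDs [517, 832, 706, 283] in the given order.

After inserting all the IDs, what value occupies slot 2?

Insert 517: h=6, slot 6 empty -> index 6.
Insert 832: h=6, h2=5, slot 6 occupied -> index 4.
Insert 706: h=6, h2=5, slots 6,4 occupied -> index 2.
Insert 283: h=3, slot 3 empty -> index 3.
Table: [∅, ∅, 706, 283, 832, ∅, 517]

706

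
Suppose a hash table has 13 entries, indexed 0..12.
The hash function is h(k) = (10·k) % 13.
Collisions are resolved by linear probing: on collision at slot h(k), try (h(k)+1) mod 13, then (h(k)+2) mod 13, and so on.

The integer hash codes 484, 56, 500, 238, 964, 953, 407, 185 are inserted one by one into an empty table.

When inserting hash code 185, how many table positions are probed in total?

Insert 484: h=4, slot 4 empty => index 4.
Insert 56: h=1, slot 1 empty => index 1.
Insert 500: h=8, slot 8 empty => index 8.
Insert 238: h=1, slot 1 occupied => index 2.
Insert 964: h=7, slot 7 empty => index 7.
Insert 953: h=1, slots 1,2 occupied => index 3.
Insert 407: h=1, slots 1,2,3,4 occupied => index 5.
Insert 185: h=4, slots 4,5 occupied => index 6.
Table: [∅, 56, 238, 953, 484, 407, 185, 964, 500, ∅, ∅, ∅, ∅]

3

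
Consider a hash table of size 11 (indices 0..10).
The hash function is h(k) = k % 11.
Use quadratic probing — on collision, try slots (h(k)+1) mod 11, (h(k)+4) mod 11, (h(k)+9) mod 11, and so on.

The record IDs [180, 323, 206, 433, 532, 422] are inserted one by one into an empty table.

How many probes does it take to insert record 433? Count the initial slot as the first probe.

4

180: h=4 → slot 4
323: h=4, probe 4,5 → slot 5
206: h=8 → slot 8
433: h=4, probe 4,5,8,2 → slot 2
532: h=4, probe 4,5,8,2,9 → slot 9
422: h=4, probe 4,5,8,2,9,7 → slot 7
Table: [_, _, 433, _, 180, 323, _, 422, 206, 532, _]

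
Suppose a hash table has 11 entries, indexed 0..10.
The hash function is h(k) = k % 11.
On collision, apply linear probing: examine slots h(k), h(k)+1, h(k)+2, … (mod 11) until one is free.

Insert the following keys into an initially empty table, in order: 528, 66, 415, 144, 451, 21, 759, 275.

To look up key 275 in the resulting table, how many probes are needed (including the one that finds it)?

6

528: h=0 -> slot 0
66: h=0, probe 0,1 -> slot 1
415: h=8 -> slot 8
144: h=1, probe 1,2 -> slot 2
451: h=0, probe 0,1,2,3 -> slot 3
21: h=10 -> slot 10
759: h=0, probe 0,1,2,3,4 -> slot 4
275: h=0, probe 0,1,2,3,4,5 -> slot 5
Table: [528, 66, 144, 451, 759, 275, ., ., 415, ., 21]
Lookup 275: h=0, probe 0,1,2,3,4,5 → found at 5.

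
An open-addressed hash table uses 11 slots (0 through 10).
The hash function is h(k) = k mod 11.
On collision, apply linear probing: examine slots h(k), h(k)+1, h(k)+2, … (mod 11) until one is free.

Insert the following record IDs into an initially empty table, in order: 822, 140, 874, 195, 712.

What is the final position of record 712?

822 hashes to 8; slot 8 is free => place at 8.
140 hashes to 8; 8 taken => place at 9.
874 hashes to 5; slot 5 is free => place at 5.
195 hashes to 8; 8,9 taken => place at 10.
712 hashes to 8; 8,9,10 taken => place at 0.
Table: [712, ., ., ., ., 874, ., ., 822, 140, 195]

0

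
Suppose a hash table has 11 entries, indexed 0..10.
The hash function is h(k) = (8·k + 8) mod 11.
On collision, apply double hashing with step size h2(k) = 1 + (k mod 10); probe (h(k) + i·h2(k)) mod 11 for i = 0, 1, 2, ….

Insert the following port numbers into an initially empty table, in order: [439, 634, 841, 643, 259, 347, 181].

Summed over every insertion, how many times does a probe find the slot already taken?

Insert 439: h=0, slot 0 empty => index 0.
Insert 634: h=9, slot 9 empty => index 9.
Insert 841: h=4, slot 4 empty => index 4.
Insert 643: h=4, h2=4, slot 4 occupied => index 8.
Insert 259: h=1, slot 1 empty => index 1.
Insert 347: h=1, h2=8, slots 1,9 occupied => index 6.
Insert 181: h=4, h2=2, slots 4,6,8 occupied => index 10.
Table: [439, 259, _, _, 841, _, 347, _, 643, 634, 181]

6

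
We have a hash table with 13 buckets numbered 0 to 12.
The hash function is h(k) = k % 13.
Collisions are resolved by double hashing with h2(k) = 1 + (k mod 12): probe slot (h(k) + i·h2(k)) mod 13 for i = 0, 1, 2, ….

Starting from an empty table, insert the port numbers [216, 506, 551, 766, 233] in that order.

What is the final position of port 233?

Insert 216: h=8, slot 8 empty → index 8.
Insert 506: h=12, slot 12 empty → index 12.
Insert 551: h=5, slot 5 empty → index 5.
Insert 766: h=12, h2=11, slot 12 occupied → index 10.
Insert 233: h=12, h2=6, slots 12,5 occupied → index 11.
Table: [., ., ., ., ., 551, ., ., 216, ., 766, 233, 506]

11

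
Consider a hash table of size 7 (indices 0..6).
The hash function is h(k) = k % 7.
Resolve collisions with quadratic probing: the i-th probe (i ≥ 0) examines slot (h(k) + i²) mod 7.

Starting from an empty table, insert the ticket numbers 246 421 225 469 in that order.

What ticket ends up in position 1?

246

246: h=1 => slot 1
421: h=1, probe 1,2 => slot 2
225: h=1, probe 1,2,5 => slot 5
469: h=0 => slot 0
Table: [469, 246, 421, -, -, 225, -]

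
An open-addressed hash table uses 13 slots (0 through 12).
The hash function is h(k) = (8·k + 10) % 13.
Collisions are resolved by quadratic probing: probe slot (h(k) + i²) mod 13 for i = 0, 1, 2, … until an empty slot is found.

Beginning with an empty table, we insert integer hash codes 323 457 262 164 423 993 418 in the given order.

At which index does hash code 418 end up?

4

323 hashes to 7; slot 7 is free → place at 7.
457 hashes to 0; slot 0 is free → place at 0.
262 hashes to 0; 0 taken → place at 1.
164 hashes to 9; slot 9 is free → place at 9.
423 hashes to 1; 1 taken → place at 2.
993 hashes to 11; slot 11 is free → place at 11.
418 hashes to 0; 0,1 taken → place at 4.
Table: [457, 262, 423, —, 418, —, —, 323, —, 164, —, 993, —]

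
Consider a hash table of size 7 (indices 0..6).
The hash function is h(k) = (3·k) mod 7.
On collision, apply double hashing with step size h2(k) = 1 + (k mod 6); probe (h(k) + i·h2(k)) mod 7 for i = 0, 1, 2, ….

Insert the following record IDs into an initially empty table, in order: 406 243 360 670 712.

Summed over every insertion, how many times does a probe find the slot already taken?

406: h=0 => slot 0
243: h=1 => slot 1
360: h=2 => slot 2
670: h=1, h2=5, probe 1,6 => slot 6
712: h=1, h2=5, probe 1,6,4 => slot 4
Table: [406, 243, 360, -, 712, -, 670]

3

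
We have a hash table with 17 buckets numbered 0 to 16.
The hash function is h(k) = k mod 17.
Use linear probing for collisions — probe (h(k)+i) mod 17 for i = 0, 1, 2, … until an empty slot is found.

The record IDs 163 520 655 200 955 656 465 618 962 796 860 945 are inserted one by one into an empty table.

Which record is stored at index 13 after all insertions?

200

163 hashes to 10; slot 10 is free -> place at 10.
520 hashes to 10; 10 taken -> place at 11.
655 hashes to 9; slot 9 is free -> place at 9.
200 hashes to 13; slot 13 is free -> place at 13.
955 hashes to 3; slot 3 is free -> place at 3.
656 hashes to 10; 10,11 taken -> place at 12.
465 hashes to 6; slot 6 is free -> place at 6.
618 hashes to 6; 6 taken -> place at 7.
962 hashes to 10; 10,11,12,13 taken -> place at 14.
796 hashes to 14; 14 taken -> place at 15.
860 hashes to 10; 10,11,12,13,14,15 taken -> place at 16.
945 hashes to 10; 10,11,12,13,14,15,16 taken -> place at 0.
Table: [945, -, -, 955, -, -, 465, 618, -, 655, 163, 520, 656, 200, 962, 796, 860]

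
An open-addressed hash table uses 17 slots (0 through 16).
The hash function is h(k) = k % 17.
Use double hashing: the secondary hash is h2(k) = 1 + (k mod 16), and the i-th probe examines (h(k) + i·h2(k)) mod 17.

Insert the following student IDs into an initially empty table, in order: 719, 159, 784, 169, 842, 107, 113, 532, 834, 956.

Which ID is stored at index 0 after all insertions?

107

Insert 719: h=5, slot 5 empty → index 5.
Insert 159: h=6, slot 6 empty → index 6.
Insert 784: h=2, slot 2 empty → index 2.
Insert 169: h=16, slot 16 empty → index 16.
Insert 842: h=9, slot 9 empty → index 9.
Insert 107: h=5, h2=12, slot 5 occupied → index 0.
Insert 113: h=11, slot 11 empty → index 11.
Insert 532: h=5, h2=5, slot 5 occupied → index 10.
Insert 834: h=1, slot 1 empty → index 1.
Insert 956: h=4, slot 4 empty → index 4.
Table: [107, 834, 784, -, 956, 719, 159, -, -, 842, 532, 113, -, -, -, -, 169]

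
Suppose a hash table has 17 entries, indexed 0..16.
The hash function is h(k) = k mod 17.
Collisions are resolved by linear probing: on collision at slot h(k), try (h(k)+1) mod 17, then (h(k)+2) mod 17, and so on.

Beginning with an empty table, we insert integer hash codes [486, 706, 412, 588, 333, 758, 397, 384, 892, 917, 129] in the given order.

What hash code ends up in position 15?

Insert 486: h=10, slot 10 empty -> index 10.
Insert 706: h=9, slot 9 empty -> index 9.
Insert 412: h=4, slot 4 empty -> index 4.
Insert 588: h=10, slot 10 occupied -> index 11.
Insert 333: h=10, slots 10,11 occupied -> index 12.
Insert 758: h=10, slots 10,11,12 occupied -> index 13.
Insert 397: h=6, slot 6 empty -> index 6.
Insert 384: h=10, slots 10,11,12,13 occupied -> index 14.
Insert 892: h=8, slot 8 empty -> index 8.
Insert 917: h=16, slot 16 empty -> index 16.
Insert 129: h=10, slots 10,11,12,13,14 occupied -> index 15.
Table: [_, _, _, _, 412, _, 397, _, 892, 706, 486, 588, 333, 758, 384, 129, 917]

129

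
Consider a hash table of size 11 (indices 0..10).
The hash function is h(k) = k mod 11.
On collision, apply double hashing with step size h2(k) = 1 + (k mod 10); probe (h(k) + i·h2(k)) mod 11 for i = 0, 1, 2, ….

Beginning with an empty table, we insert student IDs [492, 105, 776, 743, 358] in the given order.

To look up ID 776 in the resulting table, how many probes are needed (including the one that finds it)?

2

492 hashes to 8; slot 8 is free -> place at 8.
105 hashes to 6; slot 6 is free -> place at 6.
776 hashes to 6, h2=7; 6 taken -> place at 2.
743 hashes to 6, h2=4; 6 taken -> place at 10.
358 hashes to 6, h2=9; 6 taken -> place at 4.
Table: [∅, ∅, 776, ∅, 358, ∅, 105, ∅, 492, ∅, 743]
Lookup 776: h=6, h2=7, probe 6,2 → found at 2.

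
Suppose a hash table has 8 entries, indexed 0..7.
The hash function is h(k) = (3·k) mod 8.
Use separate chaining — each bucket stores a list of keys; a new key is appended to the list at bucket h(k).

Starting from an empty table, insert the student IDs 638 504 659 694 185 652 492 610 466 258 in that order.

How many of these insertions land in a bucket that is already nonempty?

4

638 -> bucket 2
504 -> bucket 0
659 -> bucket 1
694 -> bucket 2 (collision)
185 -> bucket 3
652 -> bucket 4
492 -> bucket 4 (collision)
610 -> bucket 6
466 -> bucket 6 (collision)
258 -> bucket 6 (collision)
Final buckets:
0: 504
1: 659
2: 638 -> 694
3: 185
4: 652 -> 492
5: -
6: 610 -> 466 -> 258
7: -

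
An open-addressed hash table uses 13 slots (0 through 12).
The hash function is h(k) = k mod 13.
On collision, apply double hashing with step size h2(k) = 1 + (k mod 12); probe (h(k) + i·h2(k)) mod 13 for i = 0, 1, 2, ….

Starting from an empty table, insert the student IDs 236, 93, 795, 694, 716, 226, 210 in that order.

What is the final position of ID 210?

9

236: h=2 => slot 2
93: h=2, h2=10, probe 2,12 => slot 12
795: h=2, h2=4, probe 2,6 => slot 6
694: h=5 => slot 5
716: h=1 => slot 1
226: h=5, h2=11, probe 5,3 => slot 3
210: h=2, h2=7, probe 2,9 => slot 9
Table: [_, 716, 236, 226, _, 694, 795, _, _, 210, _, _, 93]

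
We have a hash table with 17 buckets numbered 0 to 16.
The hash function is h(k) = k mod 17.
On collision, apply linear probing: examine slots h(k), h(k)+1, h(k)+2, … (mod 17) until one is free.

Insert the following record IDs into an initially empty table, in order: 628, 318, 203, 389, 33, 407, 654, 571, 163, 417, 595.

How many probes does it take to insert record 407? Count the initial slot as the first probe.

4

628: h=16 => slot 16
318: h=12 => slot 12
203: h=16, probe 16,0 => slot 0
389: h=15 => slot 15
33: h=16, probe 16,0,1 => slot 1
407: h=16, probe 16,0,1,2 => slot 2
654: h=8 => slot 8
571: h=10 => slot 10
163: h=10, probe 10,11 => slot 11
417: h=9 => slot 9
595: h=0, probe 0,1,2,3 => slot 3
Table: [203, 33, 407, 595, ., ., ., ., 654, 417, 571, 163, 318, ., ., 389, 628]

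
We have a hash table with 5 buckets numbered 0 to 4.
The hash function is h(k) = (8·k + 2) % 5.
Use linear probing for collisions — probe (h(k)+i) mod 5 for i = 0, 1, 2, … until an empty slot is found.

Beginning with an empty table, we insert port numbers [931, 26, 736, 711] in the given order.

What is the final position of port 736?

931: h=0 → slot 0
26: h=0, probe 0,1 → slot 1
736: h=0, probe 0,1,2 → slot 2
711: h=0, probe 0,1,2,3 → slot 3
Table: [931, 26, 736, 711, -]

2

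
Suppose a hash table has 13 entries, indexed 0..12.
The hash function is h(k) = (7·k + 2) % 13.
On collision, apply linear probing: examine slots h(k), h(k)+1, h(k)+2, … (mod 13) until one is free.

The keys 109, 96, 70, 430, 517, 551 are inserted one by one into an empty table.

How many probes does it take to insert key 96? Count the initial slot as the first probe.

2

109 hashes to 11; slot 11 is free → place at 11.
96 hashes to 11; 11 taken → place at 12.
70 hashes to 11; 11,12 taken → place at 0.
430 hashes to 9; slot 9 is free → place at 9.
517 hashes to 7; slot 7 is free → place at 7.
551 hashes to 11; 11,12,0 taken → place at 1.
Table: [70, 551, _, _, _, _, _, 517, _, 430, _, 109, 96]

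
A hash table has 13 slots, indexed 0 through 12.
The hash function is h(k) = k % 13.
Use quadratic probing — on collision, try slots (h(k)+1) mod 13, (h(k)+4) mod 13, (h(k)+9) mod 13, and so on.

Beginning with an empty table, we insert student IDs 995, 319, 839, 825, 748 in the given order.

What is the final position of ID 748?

3

Insert 995: h=7, slot 7 empty => index 7.
Insert 319: h=7, slot 7 occupied => index 8.
Insert 839: h=7, slots 7,8 occupied => index 11.
Insert 825: h=6, slot 6 empty => index 6.
Insert 748: h=7, slots 7,8,11 occupied => index 3.
Table: [-, -, -, 748, -, -, 825, 995, 319, -, -, 839, -]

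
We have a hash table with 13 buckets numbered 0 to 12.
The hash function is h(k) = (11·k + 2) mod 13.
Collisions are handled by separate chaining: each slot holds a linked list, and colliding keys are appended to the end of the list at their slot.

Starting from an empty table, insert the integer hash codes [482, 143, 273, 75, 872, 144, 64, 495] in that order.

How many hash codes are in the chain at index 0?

4

482 -> bucket 0
143 -> bucket 2
273 -> bucket 2 (collision)
75 -> bucket 8
872 -> bucket 0 (collision)
144 -> bucket 0 (collision)
64 -> bucket 4
495 -> bucket 0 (collision)
Final buckets:
0: 482 -> 872 -> 144 -> 495
1: _
2: 143 -> 273
3: _
4: 64
5: _
6: _
7: _
8: 75
9: _
10: _
11: _
12: _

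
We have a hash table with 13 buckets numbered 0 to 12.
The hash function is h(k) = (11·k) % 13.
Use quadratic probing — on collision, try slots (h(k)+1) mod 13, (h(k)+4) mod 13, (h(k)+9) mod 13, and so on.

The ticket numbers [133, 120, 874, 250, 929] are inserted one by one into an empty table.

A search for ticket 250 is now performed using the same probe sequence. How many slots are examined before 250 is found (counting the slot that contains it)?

Insert 133: h=7, slot 7 empty -> index 7.
Insert 120: h=7, slot 7 occupied -> index 8.
Insert 874: h=7, slots 7,8 occupied -> index 11.
Insert 250: h=7, slots 7,8,11 occupied -> index 3.
Insert 929: h=1, slot 1 empty -> index 1.
Table: [_, 929, _, 250, _, _, _, 133, 120, _, _, 874, _]
Lookup 250: h=7, probe 7,8,11,3 → found at 3.

4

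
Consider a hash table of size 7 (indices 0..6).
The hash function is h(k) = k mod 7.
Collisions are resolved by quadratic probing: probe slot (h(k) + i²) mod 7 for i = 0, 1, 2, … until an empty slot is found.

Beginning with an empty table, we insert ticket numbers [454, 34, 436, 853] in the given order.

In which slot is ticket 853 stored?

3

Insert 454: h=6, slot 6 empty => index 6.
Insert 34: h=6, slot 6 occupied => index 0.
Insert 436: h=2, slot 2 empty => index 2.
Insert 853: h=6, slots 6,0 occupied => index 3.
Table: [34, ∅, 436, 853, ∅, ∅, 454]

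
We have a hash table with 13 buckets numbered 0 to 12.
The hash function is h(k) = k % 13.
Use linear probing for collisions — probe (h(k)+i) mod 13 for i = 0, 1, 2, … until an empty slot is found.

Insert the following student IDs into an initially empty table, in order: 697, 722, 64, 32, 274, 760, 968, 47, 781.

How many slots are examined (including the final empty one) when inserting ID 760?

697 hashes to 8; slot 8 is free → place at 8.
722 hashes to 7; slot 7 is free → place at 7.
64 hashes to 12; slot 12 is free → place at 12.
32 hashes to 6; slot 6 is free → place at 6.
274 hashes to 1; slot 1 is free → place at 1.
760 hashes to 6; 6,7,8 taken → place at 9.
968 hashes to 6; 6,7,8,9 taken → place at 10.
47 hashes to 8; 8,9,10 taken → place at 11.
781 hashes to 1; 1 taken → place at 2.
Table: [—, 274, 781, —, —, —, 32, 722, 697, 760, 968, 47, 64]

4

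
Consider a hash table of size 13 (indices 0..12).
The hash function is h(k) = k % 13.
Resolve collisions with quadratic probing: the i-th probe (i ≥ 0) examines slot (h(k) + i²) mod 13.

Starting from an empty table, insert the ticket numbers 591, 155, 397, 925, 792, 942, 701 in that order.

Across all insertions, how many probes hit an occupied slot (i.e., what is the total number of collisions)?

5

591 hashes to 6; slot 6 is free => place at 6.
155 hashes to 12; slot 12 is free => place at 12.
397 hashes to 7; slot 7 is free => place at 7.
925 hashes to 2; slot 2 is free => place at 2.
792 hashes to 12; 12 taken => place at 0.
942 hashes to 6; 6,7 taken => place at 10.
701 hashes to 12; 12,0 taken => place at 3.
Table: [792, ∅, 925, 701, ∅, ∅, 591, 397, ∅, ∅, 942, ∅, 155]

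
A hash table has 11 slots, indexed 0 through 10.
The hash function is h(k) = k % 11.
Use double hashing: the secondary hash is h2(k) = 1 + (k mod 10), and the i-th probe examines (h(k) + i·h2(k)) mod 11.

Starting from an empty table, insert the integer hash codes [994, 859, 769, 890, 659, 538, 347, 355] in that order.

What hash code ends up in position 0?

890

Insert 994: h=4, slot 4 empty => index 4.
Insert 859: h=1, slot 1 empty => index 1.
Insert 769: h=10, slot 10 empty => index 10.
Insert 890: h=10, h2=1, slot 10 occupied => index 0.
Insert 659: h=10, h2=10, slot 10 occupied => index 9.
Insert 538: h=10, h2=9, slot 10 occupied => index 8.
Insert 347: h=6, slot 6 empty => index 6.
Insert 355: h=3, slot 3 empty => index 3.
Table: [890, 859, —, 355, 994, —, 347, —, 538, 659, 769]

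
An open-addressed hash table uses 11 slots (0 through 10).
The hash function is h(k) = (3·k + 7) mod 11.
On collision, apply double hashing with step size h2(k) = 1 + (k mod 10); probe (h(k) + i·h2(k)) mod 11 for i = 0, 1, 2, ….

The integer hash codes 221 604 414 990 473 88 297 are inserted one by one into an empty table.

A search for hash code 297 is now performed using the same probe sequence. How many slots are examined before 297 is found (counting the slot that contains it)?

221 hashes to 10; slot 10 is free => place at 10.
604 hashes to 4; slot 4 is free => place at 4.
414 hashes to 6; slot 6 is free => place at 6.
990 hashes to 7; slot 7 is free => place at 7.
473 hashes to 7, h2=4; 7 taken => place at 0.
88 hashes to 7, h2=9; 7 taken => place at 5.
297 hashes to 7, h2=8; 7,4 taken => place at 1.
Table: [473, 297, ., ., 604, 88, 414, 990, ., ., 221]
Lookup 297: h=7, h2=8, probe 7,4,1 → found at 1.

3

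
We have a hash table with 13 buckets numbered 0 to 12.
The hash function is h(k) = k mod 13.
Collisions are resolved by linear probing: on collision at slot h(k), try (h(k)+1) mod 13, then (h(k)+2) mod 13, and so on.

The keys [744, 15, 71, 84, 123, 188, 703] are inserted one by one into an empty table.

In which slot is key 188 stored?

9

Insert 744: h=3, slot 3 empty => index 3.
Insert 15: h=2, slot 2 empty => index 2.
Insert 71: h=6, slot 6 empty => index 6.
Insert 84: h=6, slot 6 occupied => index 7.
Insert 123: h=6, slots 6,7 occupied => index 8.
Insert 188: h=6, slots 6,7,8 occupied => index 9.
Insert 703: h=1, slot 1 empty => index 1.
Table: [., 703, 15, 744, ., ., 71, 84, 123, 188, ., ., .]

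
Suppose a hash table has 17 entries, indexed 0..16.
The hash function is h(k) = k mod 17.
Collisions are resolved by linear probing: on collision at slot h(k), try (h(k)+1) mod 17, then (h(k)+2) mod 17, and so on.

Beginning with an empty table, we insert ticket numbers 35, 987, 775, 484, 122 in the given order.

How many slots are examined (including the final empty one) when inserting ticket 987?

2

35: h=1 => slot 1
987: h=1, probe 1,2 => slot 2
775: h=10 => slot 10
484: h=8 => slot 8
122: h=3 => slot 3
Table: [-, 35, 987, 122, -, -, -, -, 484, -, 775, -, -, -, -, -, -]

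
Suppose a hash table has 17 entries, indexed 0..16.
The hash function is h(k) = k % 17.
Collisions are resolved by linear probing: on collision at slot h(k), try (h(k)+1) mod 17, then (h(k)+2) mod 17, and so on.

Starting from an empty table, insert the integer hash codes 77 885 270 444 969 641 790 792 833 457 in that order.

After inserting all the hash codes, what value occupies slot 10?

792

77 hashes to 9; slot 9 is free -> place at 9.
885 hashes to 1; slot 1 is free -> place at 1.
270 hashes to 15; slot 15 is free -> place at 15.
444 hashes to 2; slot 2 is free -> place at 2.
969 hashes to 0; slot 0 is free -> place at 0.
641 hashes to 12; slot 12 is free -> place at 12.
790 hashes to 8; slot 8 is free -> place at 8.
792 hashes to 10; slot 10 is free -> place at 10.
833 hashes to 0; 0,1,2 taken -> place at 3.
457 hashes to 15; 15 taken -> place at 16.
Table: [969, 885, 444, 833, _, _, _, _, 790, 77, 792, _, 641, _, _, 270, 457]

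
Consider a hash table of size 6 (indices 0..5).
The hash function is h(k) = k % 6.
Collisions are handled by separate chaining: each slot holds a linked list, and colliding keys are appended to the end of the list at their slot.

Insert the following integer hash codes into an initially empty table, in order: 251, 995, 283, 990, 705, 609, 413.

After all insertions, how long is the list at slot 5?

251 → bucket 5
995 → bucket 5 (collision)
283 → bucket 1
990 → bucket 0
705 → bucket 3
609 → bucket 3 (collision)
413 → bucket 5 (collision)
Final buckets:
0: 990
1: 283
2: -
3: 705 -> 609
4: -
5: 251 -> 995 -> 413

3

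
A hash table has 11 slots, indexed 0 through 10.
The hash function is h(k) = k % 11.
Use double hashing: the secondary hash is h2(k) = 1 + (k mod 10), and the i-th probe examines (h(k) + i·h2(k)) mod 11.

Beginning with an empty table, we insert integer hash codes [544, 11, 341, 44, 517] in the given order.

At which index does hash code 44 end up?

Insert 544: h=5, slot 5 empty => index 5.
Insert 11: h=0, slot 0 empty => index 0.
Insert 341: h=0, h2=2, slot 0 occupied => index 2.
Insert 44: h=0, h2=5, slots 0,5 occupied => index 10.
Insert 517: h=0, h2=8, slot 0 occupied => index 8.
Table: [11, ., 341, ., ., 544, ., ., 517, ., 44]

10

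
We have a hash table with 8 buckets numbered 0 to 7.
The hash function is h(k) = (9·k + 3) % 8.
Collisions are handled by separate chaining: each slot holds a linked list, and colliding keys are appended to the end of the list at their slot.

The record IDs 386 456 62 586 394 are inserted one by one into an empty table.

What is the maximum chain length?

Insert 386: h=5, bucket 5 empty → new chain.
Insert 456: h=3, bucket 3 empty → new chain.
Insert 62: h=1, bucket 1 empty → new chain.
Insert 586: h=5, bucket 5 nonempty → append to chain.
Insert 394: h=5, bucket 5 nonempty → append to chain.
Final buckets:
0: _
1: 62
2: _
3: 456
4: _
5: 386 -> 586 -> 394
6: _
7: _

3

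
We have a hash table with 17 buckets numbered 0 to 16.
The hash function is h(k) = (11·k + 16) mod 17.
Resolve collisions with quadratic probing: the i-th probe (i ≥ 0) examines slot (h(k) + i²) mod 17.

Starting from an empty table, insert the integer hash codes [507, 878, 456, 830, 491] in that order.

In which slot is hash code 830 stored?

507: h=0 → slot 0
878: h=1 → slot 1
456: h=0, probe 0,1,4 → slot 4
830: h=0, probe 0,1,4,9 → slot 9
491: h=11 → slot 11
Table: [507, 878, _, _, 456, _, _, _, _, 830, _, 491, _, _, _, _, _]

9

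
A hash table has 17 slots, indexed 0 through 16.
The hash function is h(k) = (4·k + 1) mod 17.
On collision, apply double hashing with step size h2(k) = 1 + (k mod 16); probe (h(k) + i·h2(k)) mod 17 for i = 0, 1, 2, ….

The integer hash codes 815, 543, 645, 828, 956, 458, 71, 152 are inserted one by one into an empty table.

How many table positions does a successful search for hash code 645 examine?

2

815 hashes to 14; slot 14 is free → place at 14.
543 hashes to 14, h2=16; 14 taken → place at 13.
645 hashes to 14, h2=6; 14 taken → place at 3.
828 hashes to 15; slot 15 is free → place at 15.
956 hashes to 0; slot 0 is free → place at 0.
458 hashes to 14, h2=11; 14 taken → place at 8.
71 hashes to 13, h2=8; 13 taken → place at 4.
152 hashes to 14, h2=9; 14 taken → place at 6.
Table: [956, ., ., 645, 71, ., 152, ., 458, ., ., ., ., 543, 815, 828, .]
Lookup 645: h=14, h2=6, probe 14,3 → found at 3.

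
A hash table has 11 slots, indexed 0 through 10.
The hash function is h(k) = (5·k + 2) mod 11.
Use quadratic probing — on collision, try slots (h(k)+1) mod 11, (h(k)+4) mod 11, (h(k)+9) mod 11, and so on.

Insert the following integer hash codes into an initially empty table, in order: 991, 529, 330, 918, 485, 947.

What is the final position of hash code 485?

0

991 hashes to 7; slot 7 is free -> place at 7.
529 hashes to 7; 7 taken -> place at 8.
330 hashes to 2; slot 2 is free -> place at 2.
918 hashes to 5; slot 5 is free -> place at 5.
485 hashes to 7; 7,8 taken -> place at 0.
947 hashes to 7; 7,8,0,5 taken -> place at 1.
Table: [485, 947, 330, -, -, 918, -, 991, 529, -, -]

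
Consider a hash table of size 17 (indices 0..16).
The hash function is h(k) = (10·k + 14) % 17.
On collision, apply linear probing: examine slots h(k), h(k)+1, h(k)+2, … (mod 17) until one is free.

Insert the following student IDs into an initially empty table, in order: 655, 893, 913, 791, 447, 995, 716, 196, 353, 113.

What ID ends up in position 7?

Insert 655: h=2, slot 2 empty -> index 2.
Insert 893: h=2, slot 2 occupied -> index 3.
Insert 913: h=15, slot 15 empty -> index 15.
Insert 791: h=2, slots 2,3 occupied -> index 4.
Insert 447: h=13, slot 13 empty -> index 13.
Insert 995: h=2, slots 2,3,4 occupied -> index 5.
Insert 716: h=0, slot 0 empty -> index 0.
Insert 196: h=2, slots 2,3,4,5 occupied -> index 6.
Insert 353: h=8, slot 8 empty -> index 8.
Insert 113: h=5, slots 5,6 occupied -> index 7.
Table: [716, _, 655, 893, 791, 995, 196, 113, 353, _, _, _, _, 447, _, 913, _]

113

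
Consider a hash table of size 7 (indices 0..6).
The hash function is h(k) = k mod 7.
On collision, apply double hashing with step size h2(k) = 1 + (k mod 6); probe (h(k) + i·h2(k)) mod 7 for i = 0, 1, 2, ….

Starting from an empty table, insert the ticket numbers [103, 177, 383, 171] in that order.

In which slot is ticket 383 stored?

103 hashes to 5; slot 5 is free -> place at 5.
177 hashes to 2; slot 2 is free -> place at 2.
383 hashes to 5, h2=6; 5 taken -> place at 4.
171 hashes to 3; slot 3 is free -> place at 3.
Table: [_, _, 177, 171, 383, 103, _]

4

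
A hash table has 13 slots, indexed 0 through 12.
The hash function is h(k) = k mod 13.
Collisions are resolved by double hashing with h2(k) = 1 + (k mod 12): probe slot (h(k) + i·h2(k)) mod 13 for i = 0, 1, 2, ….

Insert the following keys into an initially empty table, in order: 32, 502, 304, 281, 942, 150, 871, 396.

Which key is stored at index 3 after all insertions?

871

Insert 32: h=6, slot 6 empty => index 6.
Insert 502: h=8, slot 8 empty => index 8.
Insert 304: h=5, slot 5 empty => index 5.
Insert 281: h=8, h2=6, slot 8 occupied => index 1.
Insert 942: h=6, h2=7, slot 6 occupied => index 0.
Insert 150: h=7, slot 7 empty => index 7.
Insert 871: h=0, h2=8, slots 0,8 occupied => index 3.
Insert 396: h=6, h2=1, slots 6,7,8 occupied => index 9.
Table: [942, 281, -, 871, -, 304, 32, 150, 502, 396, -, -, -]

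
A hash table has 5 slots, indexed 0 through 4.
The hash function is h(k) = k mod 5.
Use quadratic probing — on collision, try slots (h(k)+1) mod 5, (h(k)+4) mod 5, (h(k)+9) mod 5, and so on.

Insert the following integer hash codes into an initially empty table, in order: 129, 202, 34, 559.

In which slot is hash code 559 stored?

129: h=4 => slot 4
202: h=2 => slot 2
34: h=4, probe 4,0 => slot 0
559: h=4, probe 4,0,3 => slot 3
Table: [34, -, 202, 559, 129]

3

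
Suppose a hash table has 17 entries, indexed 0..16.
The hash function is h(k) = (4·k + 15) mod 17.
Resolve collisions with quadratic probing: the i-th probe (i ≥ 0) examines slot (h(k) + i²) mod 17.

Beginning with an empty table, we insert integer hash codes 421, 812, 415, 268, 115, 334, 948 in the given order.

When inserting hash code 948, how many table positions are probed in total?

5

421: h=16 -> slot 16
812: h=16, probe 16,0 -> slot 0
415: h=9 -> slot 9
268: h=16, probe 16,0,3 -> slot 3
115: h=16, probe 16,0,3,8 -> slot 8
334: h=8, probe 8,9,12 -> slot 12
948: h=16, probe 16,0,3,8,15 -> slot 15
Table: [812, —, —, 268, —, —, —, —, 115, 415, —, —, 334, —, —, 948, 421]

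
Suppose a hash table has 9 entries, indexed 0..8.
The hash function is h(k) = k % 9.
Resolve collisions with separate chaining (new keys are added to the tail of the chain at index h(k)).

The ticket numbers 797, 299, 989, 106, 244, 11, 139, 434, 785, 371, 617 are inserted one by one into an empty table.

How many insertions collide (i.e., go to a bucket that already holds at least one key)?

797 → bucket 5
299 → bucket 2
989 → bucket 8
106 → bucket 7
244 → bucket 1
11 → bucket 2 (collision)
139 → bucket 4
434 → bucket 2 (collision)
785 → bucket 2 (collision)
371 → bucket 2 (collision)
617 → bucket 5 (collision)
Final buckets:
0: —
1: 244
2: 299 -> 11 -> 434 -> 785 -> 371
3: —
4: 139
5: 797 -> 617
6: —
7: 106
8: 989

5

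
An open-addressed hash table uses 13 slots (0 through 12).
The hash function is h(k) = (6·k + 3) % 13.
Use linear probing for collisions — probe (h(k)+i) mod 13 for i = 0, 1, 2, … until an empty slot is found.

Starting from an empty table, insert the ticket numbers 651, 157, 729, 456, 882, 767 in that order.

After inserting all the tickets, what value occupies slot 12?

651: h=9 -> slot 9
157: h=9, probe 9,10 -> slot 10
729: h=9, probe 9,10,11 -> slot 11
456: h=9, probe 9,10,11,12 -> slot 12
882: h=4 -> slot 4
767: h=3 -> slot 3
Table: [-, -, -, 767, 882, -, -, -, -, 651, 157, 729, 456]

456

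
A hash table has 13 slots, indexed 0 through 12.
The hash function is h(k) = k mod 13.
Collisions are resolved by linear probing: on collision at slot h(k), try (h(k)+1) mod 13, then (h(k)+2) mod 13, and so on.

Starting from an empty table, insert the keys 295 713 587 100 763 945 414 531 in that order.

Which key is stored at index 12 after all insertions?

763

295: h=9 → slot 9
713: h=11 → slot 11
587: h=2 → slot 2
100: h=9, probe 9,10 → slot 10
763: h=9, probe 9,10,11,12 → slot 12
945: h=9, probe 9,10,11,12,0 → slot 0
414: h=11, probe 11,12,0,1 → slot 1
531: h=11, probe 11,12,0,1,2,3 → slot 3
Table: [945, 414, 587, 531, —, —, —, —, —, 295, 100, 713, 763]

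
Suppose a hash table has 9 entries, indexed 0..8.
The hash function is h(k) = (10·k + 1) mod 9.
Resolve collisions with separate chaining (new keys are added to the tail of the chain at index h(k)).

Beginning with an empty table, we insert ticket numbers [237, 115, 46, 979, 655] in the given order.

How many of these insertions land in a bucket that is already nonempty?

Insert 237: h=4, bucket 4 empty -> new chain.
Insert 115: h=8, bucket 8 empty -> new chain.
Insert 46: h=2, bucket 2 empty -> new chain.
Insert 979: h=8, bucket 8 nonempty -> append to chain.
Insert 655: h=8, bucket 8 nonempty -> append to chain.
Final buckets:
0: .
1: .
2: 46
3: .
4: 237
5: .
6: .
7: .
8: 115 -> 979 -> 655

2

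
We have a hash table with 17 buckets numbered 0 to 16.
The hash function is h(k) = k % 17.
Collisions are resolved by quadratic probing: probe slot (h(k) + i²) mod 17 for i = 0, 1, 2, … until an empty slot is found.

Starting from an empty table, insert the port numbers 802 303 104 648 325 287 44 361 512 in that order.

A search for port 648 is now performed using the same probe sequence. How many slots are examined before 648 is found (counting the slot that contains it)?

Insert 802: h=3, slot 3 empty => index 3.
Insert 303: h=14, slot 14 empty => index 14.
Insert 104: h=2, slot 2 empty => index 2.
Insert 648: h=2, slots 2,3 occupied => index 6.
Insert 325: h=2, slots 2,3,6 occupied => index 11.
Insert 287: h=15, slot 15 empty => index 15.
Insert 44: h=10, slot 10 empty => index 10.
Insert 361: h=4, slot 4 empty => index 4.
Insert 512: h=2, slots 2,3,6,11 occupied => index 1.
Table: [., 512, 104, 802, 361, ., 648, ., ., ., 44, 325, ., ., 303, 287, .]
Lookup 648: h=2, probe 2,3,6 → found at 6.

3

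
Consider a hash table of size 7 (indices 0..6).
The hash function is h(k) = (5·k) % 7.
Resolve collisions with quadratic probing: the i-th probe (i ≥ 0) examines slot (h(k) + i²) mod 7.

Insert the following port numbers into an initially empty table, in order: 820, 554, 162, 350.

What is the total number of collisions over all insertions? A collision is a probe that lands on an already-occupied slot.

820: h=5 => slot 5
554: h=5, probe 5,6 => slot 6
162: h=5, probe 5,6,2 => slot 2
350: h=0 => slot 0
Table: [350, ∅, 162, ∅, ∅, 820, 554]

3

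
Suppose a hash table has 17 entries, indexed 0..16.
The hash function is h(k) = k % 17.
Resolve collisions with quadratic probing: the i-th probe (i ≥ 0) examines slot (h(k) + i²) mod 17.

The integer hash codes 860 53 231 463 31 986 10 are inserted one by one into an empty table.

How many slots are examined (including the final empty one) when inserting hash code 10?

860 hashes to 10; slot 10 is free -> place at 10.
53 hashes to 2; slot 2 is free -> place at 2.
231 hashes to 10; 10 taken -> place at 11.
463 hashes to 4; slot 4 is free -> place at 4.
31 hashes to 14; slot 14 is free -> place at 14.
986 hashes to 0; slot 0 is free -> place at 0.
10 hashes to 10; 10,11,14,2 taken -> place at 9.
Table: [986, ., 53, ., 463, ., ., ., ., 10, 860, 231, ., ., 31, ., .]

5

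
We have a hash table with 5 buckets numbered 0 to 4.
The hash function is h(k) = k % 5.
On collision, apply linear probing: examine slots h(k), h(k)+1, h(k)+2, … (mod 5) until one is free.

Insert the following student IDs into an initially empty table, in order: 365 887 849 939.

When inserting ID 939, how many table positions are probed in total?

3

365: h=0 => slot 0
887: h=2 => slot 2
849: h=4 => slot 4
939: h=4, probe 4,0,1 => slot 1
Table: [365, 939, 887, _, 849]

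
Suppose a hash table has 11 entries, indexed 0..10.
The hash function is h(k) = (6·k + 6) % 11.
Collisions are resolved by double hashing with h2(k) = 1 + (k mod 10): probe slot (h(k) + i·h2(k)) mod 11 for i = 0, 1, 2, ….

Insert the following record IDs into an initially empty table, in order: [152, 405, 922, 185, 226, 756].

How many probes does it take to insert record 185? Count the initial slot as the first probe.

3

152 hashes to 5; slot 5 is free -> place at 5.
405 hashes to 5, h2=6; 5 taken -> place at 0.
922 hashes to 5, h2=3; 5 taken -> place at 8.
185 hashes to 5, h2=6; 5,0 taken -> place at 6.
226 hashes to 9; slot 9 is free -> place at 9.
756 hashes to 10; slot 10 is free -> place at 10.
Table: [405, ∅, ∅, ∅, ∅, 152, 185, ∅, 922, 226, 756]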